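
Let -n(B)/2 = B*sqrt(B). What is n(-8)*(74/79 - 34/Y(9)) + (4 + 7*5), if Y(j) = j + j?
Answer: 39 - 21664*I*sqrt(2)/711 ≈ 39.0 - 43.091*I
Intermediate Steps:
Y(j) = 2*j
n(B) = -2*B**(3/2) (n(B) = -2*B*sqrt(B) = -2*B**(3/2))
n(-8)*(74/79 - 34/Y(9)) + (4 + 7*5) = (-(-32)*I*sqrt(2))*(74/79 - 34/(2*9)) + (4 + 7*5) = (-(-32)*I*sqrt(2))*(74*(1/79) - 34/18) + (4 + 35) = (32*I*sqrt(2))*(74/79 - 34*1/18) + 39 = (32*I*sqrt(2))*(74/79 - 17/9) + 39 = (32*I*sqrt(2))*(-677/711) + 39 = -21664*I*sqrt(2)/711 + 39 = 39 - 21664*I*sqrt(2)/711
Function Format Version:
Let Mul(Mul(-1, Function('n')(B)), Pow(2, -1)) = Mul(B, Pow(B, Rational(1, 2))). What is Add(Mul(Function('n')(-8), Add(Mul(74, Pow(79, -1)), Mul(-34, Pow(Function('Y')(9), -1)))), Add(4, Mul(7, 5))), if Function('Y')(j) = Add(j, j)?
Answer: Add(39, Mul(Rational(-21664, 711), I, Pow(2, Rational(1, 2)))) ≈ Add(39.000, Mul(-43.091, I))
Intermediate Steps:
Function('Y')(j) = Mul(2, j)
Function('n')(B) = Mul(-2, Pow(B, Rational(3, 2))) (Function('n')(B) = Mul(-2, Mul(B, Pow(B, Rational(1, 2)))) = Mul(-2, Pow(B, Rational(3, 2))))
Add(Mul(Function('n')(-8), Add(Mul(74, Pow(79, -1)), Mul(-34, Pow(Function('Y')(9), -1)))), Add(4, Mul(7, 5))) = Add(Mul(Mul(-2, Pow(-8, Rational(3, 2))), Add(Mul(74, Pow(79, -1)), Mul(-34, Pow(Mul(2, 9), -1)))), Add(4, Mul(7, 5))) = Add(Mul(Mul(-2, Mul(-16, I, Pow(2, Rational(1, 2)))), Add(Mul(74, Rational(1, 79)), Mul(-34, Pow(18, -1)))), Add(4, 35)) = Add(Mul(Mul(32, I, Pow(2, Rational(1, 2))), Add(Rational(74, 79), Mul(-34, Rational(1, 18)))), 39) = Add(Mul(Mul(32, I, Pow(2, Rational(1, 2))), Add(Rational(74, 79), Rational(-17, 9))), 39) = Add(Mul(Mul(32, I, Pow(2, Rational(1, 2))), Rational(-677, 711)), 39) = Add(Mul(Rational(-21664, 711), I, Pow(2, Rational(1, 2))), 39) = Add(39, Mul(Rational(-21664, 711), I, Pow(2, Rational(1, 2))))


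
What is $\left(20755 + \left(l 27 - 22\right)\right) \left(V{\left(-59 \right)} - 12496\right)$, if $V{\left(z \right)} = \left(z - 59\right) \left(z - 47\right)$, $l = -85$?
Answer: $221256$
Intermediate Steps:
$V{\left(z \right)} = \left(-59 + z\right) \left(-47 + z\right)$
$\left(20755 + \left(l 27 - 22\right)\right) \left(V{\left(-59 \right)} - 12496\right) = \left(20755 - 2317\right) \left(\left(2773 + \left(-59\right)^{2} - -6254\right) - 12496\right) = \left(20755 - 2317\right) \left(\left(2773 + 3481 + 6254\right) - 12496\right) = \left(20755 - 2317\right) \left(12508 - 12496\right) = 18438 \cdot 12 = 221256$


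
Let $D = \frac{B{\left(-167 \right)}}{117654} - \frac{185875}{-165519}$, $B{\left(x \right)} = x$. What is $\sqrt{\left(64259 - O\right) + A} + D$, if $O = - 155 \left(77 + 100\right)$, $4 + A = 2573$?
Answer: $\frac{7280431859}{6491324142} + \sqrt{94263} \approx 308.14$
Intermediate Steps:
$A = 2569$ ($A = -4 + 2573 = 2569$)
$O = -27435$ ($O = \left(-155\right) 177 = -27435$)
$D = \frac{7280431859}{6491324142}$ ($D = - \frac{167}{117654} - \frac{185875}{-165519} = \left(-167\right) \frac{1}{117654} - - \frac{185875}{165519} = - \frac{167}{117654} + \frac{185875}{165519} = \frac{7280431859}{6491324142} \approx 1.1216$)
$\sqrt{\left(64259 - O\right) + A} + D = \sqrt{\left(64259 - -27435\right) + 2569} + \frac{7280431859}{6491324142} = \sqrt{\left(64259 + 27435\right) + 2569} + \frac{7280431859}{6491324142} = \sqrt{91694 + 2569} + \frac{7280431859}{6491324142} = \sqrt{94263} + \frac{7280431859}{6491324142} = \frac{7280431859}{6491324142} + \sqrt{94263}$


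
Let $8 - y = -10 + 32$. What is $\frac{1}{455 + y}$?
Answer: $\frac{1}{441} \approx 0.0022676$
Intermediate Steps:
$y = -14$ ($y = 8 - \left(-10 + 32\right) = 8 - 22 = -14$)
$\frac{1}{455 + y} = \frac{1}{455 - 14} = \frac{1}{441}$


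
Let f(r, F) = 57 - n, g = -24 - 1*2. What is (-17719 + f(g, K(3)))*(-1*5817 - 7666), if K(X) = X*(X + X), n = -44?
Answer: 237543494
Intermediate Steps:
K(X) = 2*X² (K(X) = X*(2*X) = 2*X²)
g = -26 (g = -24 - 2 = -26)
f(r, F) = 101 (f(r, F) = 57 - 1*(-44) = 57 + 44 = 101)
(-17719 + f(g, K(3)))*(-1*5817 - 7666) = (-17719 + 101)*(-1*5817 - 7666) = -17618*(-5817 - 7666) = -17618*(-13483) = 237543494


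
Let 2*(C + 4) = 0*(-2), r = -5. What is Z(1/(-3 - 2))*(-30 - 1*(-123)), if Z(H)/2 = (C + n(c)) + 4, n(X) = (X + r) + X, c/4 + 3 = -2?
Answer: -8370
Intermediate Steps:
C = -4 (C = -4 + (0*(-2))/2 = -4 + (½)*0 = -4 + 0 = -4)
c = -20 (c = -12 + 4*(-2) = -12 - 8 = -20)
n(X) = -5 + 2*X (n(X) = (X - 5) + X = (-5 + X) + X = -5 + 2*X)
Z(H) = -90 (Z(H) = 2*((-4 + (-5 + 2*(-20))) + 4) = 2*((-4 + (-5 - 40)) + 4) = 2*((-4 - 45) + 4) = 2*(-49 + 4) = 2*(-45) = -90)
Z(1/(-3 - 2))*(-30 - 1*(-123)) = -90*(-30 - 1*(-123)) = -90*(-30 + 123) = -90*93 = -8370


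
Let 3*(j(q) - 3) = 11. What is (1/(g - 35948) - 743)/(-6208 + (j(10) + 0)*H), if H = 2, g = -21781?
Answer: 5361581/44701489 ≈ 0.11994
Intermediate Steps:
j(q) = 20/3 (j(q) = 3 + (⅓)*11 = 3 + 11/3 = 20/3)
(1/(g - 35948) - 743)/(-6208 + (j(10) + 0)*H) = (1/(-21781 - 35948) - 743)/(-6208 + (20/3 + 0)*2) = (1/(-57729) - 743)/(-6208 + (20/3)*2) = (-1/57729 - 743)/(-6208 + 40/3) = -42892648/(57729*(-18584/3)) = -42892648/57729*(-3/18584) = 5361581/44701489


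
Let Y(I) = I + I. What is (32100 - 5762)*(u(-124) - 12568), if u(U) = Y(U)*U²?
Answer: -100764341808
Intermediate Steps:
Y(I) = 2*I
u(U) = 2*U³ (u(U) = (2*U)*U² = 2*U³)
(32100 - 5762)*(u(-124) - 12568) = (32100 - 5762)*(2*(-124)³ - 12568) = 26338*(2*(-1906624) - 12568) = 26338*(-3813248 - 12568) = 26338*(-3825816) = -100764341808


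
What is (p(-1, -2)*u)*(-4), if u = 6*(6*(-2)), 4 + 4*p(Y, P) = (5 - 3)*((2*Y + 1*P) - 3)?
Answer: -1296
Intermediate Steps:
p(Y, P) = -5/2 + Y + P/2 (p(Y, P) = -1 + ((5 - 3)*((2*Y + 1*P) - 3))/4 = -1 + (2*((2*Y + P) - 3))/4 = -1 + (2*((P + 2*Y) - 3))/4 = -1 + (2*(-3 + P + 2*Y))/4 = -1 + (-6 + 2*P + 4*Y)/4 = -1 + (-3/2 + Y + P/2) = -5/2 + Y + P/2)
u = -72 (u = 6*(-12) = -72)
(p(-1, -2)*u)*(-4) = ((-5/2 - 1 + (½)*(-2))*(-72))*(-4) = ((-5/2 - 1 - 1)*(-72))*(-4) = -9/2*(-72)*(-4) = 324*(-4) = -1296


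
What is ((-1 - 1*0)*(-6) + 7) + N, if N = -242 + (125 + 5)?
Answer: -99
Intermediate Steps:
N = -112 (N = -242 + 130 = -112)
((-1 - 1*0)*(-6) + 7) + N = ((-1 - 1*0)*(-6) + 7) - 112 = ((-1 + 0)*(-6) + 7) - 112 = (-1*(-6) + 7) - 112 = (6 + 7) - 112 = 13 - 112 = -99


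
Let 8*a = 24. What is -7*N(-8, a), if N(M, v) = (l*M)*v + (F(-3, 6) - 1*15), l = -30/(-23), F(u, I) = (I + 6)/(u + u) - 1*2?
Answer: 8099/23 ≈ 352.13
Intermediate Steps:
a = 3 (a = (1/8)*24 = 3)
F(u, I) = -2 + (6 + I)/(2*u) (F(u, I) = (6 + I)/((2*u)) - 2 = (6 + I)*(1/(2*u)) - 2 = (6 + I)/(2*u) - 2 = -2 + (6 + I)/(2*u))
l = 30/23 (l = -30*(-1/23) = 30/23 ≈ 1.3043)
N(M, v) = -19 + 30*M*v/23 (N(M, v) = (30*M/23)*v + ((1/2)*(6 + 6 - 4*(-3))/(-3) - 1*15) = 30*M*v/23 + ((1/2)*(-1/3)*(6 + 6 + 12) - 15) = 30*M*v/23 + ((1/2)*(-1/3)*24 - 15) = 30*M*v/23 + (-4 - 15) = 30*M*v/23 - 19 = -19 + 30*M*v/23)
-7*N(-8, a) = -7*(-19 + (30/23)*(-8)*3) = -7*(-19 - 720/23) = -7*(-1157/23) = 8099/23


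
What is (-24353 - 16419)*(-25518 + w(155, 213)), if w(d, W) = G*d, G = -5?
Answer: 1072018196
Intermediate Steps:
w(d, W) = -5*d
(-24353 - 16419)*(-25518 + w(155, 213)) = (-24353 - 16419)*(-25518 - 5*155) = -40772*(-25518 - 775) = -40772*(-26293) = 1072018196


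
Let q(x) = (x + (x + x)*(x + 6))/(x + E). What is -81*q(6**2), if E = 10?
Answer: -123930/23 ≈ -5388.3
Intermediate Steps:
q(x) = (x + 2*x*(6 + x))/(10 + x) (q(x) = (x + (x + x)*(x + 6))/(x + 10) = (x + (2*x)*(6 + x))/(10 + x) = (x + 2*x*(6 + x))/(10 + x))
-81*q(6**2) = -81*6**2*(13 + 2*6**2)/(10 + 6**2) = -2916*(13 + 2*36)/(10 + 36) = -2916*(13 + 72)/46 = -2916*85/46 = -81*1530/23 = -123930/23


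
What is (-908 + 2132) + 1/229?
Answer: 280297/229 ≈ 1224.0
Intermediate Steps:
(-908 + 2132) + 1/229 = 1224 + 1/229 = 280297/229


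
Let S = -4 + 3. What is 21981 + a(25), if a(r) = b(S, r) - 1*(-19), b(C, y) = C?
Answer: 21999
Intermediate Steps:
S = -1
a(r) = 18 (a(r) = -1 - 1*(-19) = -1 + 19 = 18)
21981 + a(25) = 21981 + 18 = 21999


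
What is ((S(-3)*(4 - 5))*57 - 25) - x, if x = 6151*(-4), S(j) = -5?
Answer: 24864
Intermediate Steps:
x = -24604
((S(-3)*(4 - 5))*57 - 25) - x = (-5*(4 - 5)*57 - 25) - 1*(-24604) = (-5*(-1)*57 - 25) + 24604 = (5*57 - 25) + 24604 = (285 - 25) + 24604 = 260 + 24604 = 24864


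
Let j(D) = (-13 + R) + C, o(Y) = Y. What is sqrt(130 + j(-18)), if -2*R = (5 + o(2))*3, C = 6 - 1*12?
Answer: sqrt(402)/2 ≈ 10.025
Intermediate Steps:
C = -6 (C = 6 - 12 = -6)
R = -21/2 (R = -(5 + 2)*3/2 = -7*3/2 = -1/2*21 = -21/2 ≈ -10.500)
j(D) = -59/2 (j(D) = (-13 - 21/2) - 6 = -47/2 - 6 = -59/2)
sqrt(130 + j(-18)) = sqrt(130 - 59/2) = sqrt(201/2) = sqrt(402)/2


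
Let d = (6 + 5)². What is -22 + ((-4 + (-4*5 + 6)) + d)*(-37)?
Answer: -3833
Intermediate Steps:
d = 121 (d = 11² = 121)
-22 + ((-4 + (-4*5 + 6)) + d)*(-37) = -22 + ((-4 + (-4*5 + 6)) + 121)*(-37) = -22 + ((-4 + (-20 + 6)) + 121)*(-37) = -22 + ((-4 - 14) + 121)*(-37) = -22 + (-18 + 121)*(-37) = -22 + 103*(-37) = -22 - 3811 = -3833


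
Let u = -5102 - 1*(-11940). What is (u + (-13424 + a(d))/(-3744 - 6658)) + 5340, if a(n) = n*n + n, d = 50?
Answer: 63343215/5201 ≈ 12179.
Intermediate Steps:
a(n) = n + n² (a(n) = n² + n = n + n²)
u = 6838 (u = -5102 + 11940 = 6838)
(u + (-13424 + a(d))/(-3744 - 6658)) + 5340 = (6838 + (-13424 + 50*(1 + 50))/(-3744 - 6658)) + 5340 = (6838 + (-13424 + 50*51)/(-10402)) + 5340 = (6838 + (-13424 + 2550)*(-1/10402)) + 5340 = (6838 - 10874*(-1/10402)) + 5340 = (6838 + 5437/5201) + 5340 = 35569875/5201 + 5340 = 63343215/5201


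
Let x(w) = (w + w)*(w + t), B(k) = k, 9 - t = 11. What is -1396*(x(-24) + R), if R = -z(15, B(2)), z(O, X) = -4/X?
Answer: -1745000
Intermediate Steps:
t = -2 (t = 9 - 1*11 = 9 - 11 = -2)
x(w) = 2*w*(-2 + w) (x(w) = (w + w)*(w - 2) = (2*w)*(-2 + w) = 2*w*(-2 + w))
R = 2 (R = -(-4)/2 = -1*(-2) = 2)
-1396*(x(-24) + R) = -1396*(2*(-24)*(-2 - 24) + 2) = -1396*(2*(-24)*(-26) + 2) = -1396*(1248 + 2) = -1396*1250 = -1745000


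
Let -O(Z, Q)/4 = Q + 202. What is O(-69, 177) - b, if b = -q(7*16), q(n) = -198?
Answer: -1714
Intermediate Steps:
O(Z, Q) = -808 - 4*Q (O(Z, Q) = -4*(Q + 202) = -4*(202 + Q) = -808 - 4*Q)
b = 198 (b = -1*(-198) = 198)
O(-69, 177) - b = (-808 - 4*177) - 1*198 = (-808 - 708) - 198 = -1516 - 198 = -1714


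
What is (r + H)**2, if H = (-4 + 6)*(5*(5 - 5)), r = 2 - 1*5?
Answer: 9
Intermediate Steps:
r = -3 (r = 2 - 5 = -3)
H = 0 (H = 2*(5*0) = 2*0 = 0)
(r + H)**2 = (-3 + 0)**2 = (-3)**2 = 9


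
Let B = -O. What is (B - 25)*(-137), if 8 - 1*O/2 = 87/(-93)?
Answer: 182073/31 ≈ 5873.3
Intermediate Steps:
O = 554/31 (O = 16 - 174/(-93) = 16 - 174*(-1)/93 = 16 - 2*(-29/31) = 16 + 58/31 = 554/31 ≈ 17.871)
B = -554/31 (B = -1*554/31 = -554/31 ≈ -17.871)
(B - 25)*(-137) = (-554/31 - 25)*(-137) = -1329/31*(-137) = 182073/31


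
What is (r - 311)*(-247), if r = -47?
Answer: 88426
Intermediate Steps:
(r - 311)*(-247) = (-47 - 311)*(-247) = -358*(-247) = 88426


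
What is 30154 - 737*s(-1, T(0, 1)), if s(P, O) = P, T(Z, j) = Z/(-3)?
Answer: 30891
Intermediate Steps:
T(Z, j) = -Z/3 (T(Z, j) = Z*(-⅓) = -Z/3)
30154 - 737*s(-1, T(0, 1)) = 30154 - 737*(-1) = 30154 + 737 = 30891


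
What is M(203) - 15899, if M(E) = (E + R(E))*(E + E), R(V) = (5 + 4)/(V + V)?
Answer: 66528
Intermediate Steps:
R(V) = 9/(2*V) (R(V) = 9/((2*V)) = 9*(1/(2*V)) = 9/(2*V))
M(E) = 2*E*(E + 9/(2*E)) (M(E) = (E + 9/(2*E))*(E + E) = (E + 9/(2*E))*(2*E) = 2*E*(E + 9/(2*E)))
M(203) - 15899 = (9 + 2*203²) - 15899 = (9 + 2*41209) - 15899 = (9 + 82418) - 15899 = 82427 - 15899 = 66528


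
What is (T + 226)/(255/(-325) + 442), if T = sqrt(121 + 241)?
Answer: 14690/28679 + 65*sqrt(362)/28679 ≈ 0.55534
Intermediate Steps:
T = sqrt(362) ≈ 19.026
(T + 226)/(255/(-325) + 442) = (sqrt(362) + 226)/(255/(-325) + 442) = (226 + sqrt(362))/(255*(-1/325) + 442) = (226 + sqrt(362))/(-51/65 + 442) = (226 + sqrt(362))/(28679/65) = (226 + sqrt(362))*(65/28679) = 14690/28679 + 65*sqrt(362)/28679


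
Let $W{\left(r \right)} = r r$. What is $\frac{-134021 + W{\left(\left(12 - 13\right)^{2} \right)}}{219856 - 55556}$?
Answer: $- \frac{6701}{8215} \approx -0.8157$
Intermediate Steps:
$W{\left(r \right)} = r^{2}$
$\frac{-134021 + W{\left(\left(12 - 13\right)^{2} \right)}}{219856 - 55556} = \frac{-134021 + \left(\left(12 - 13\right)^{2}\right)^{2}}{219856 - 55556} = \frac{-134021 + \left(\left(-1\right)^{2}\right)^{2}}{164300} = \left(-134021 + 1^{2}\right) \frac{1}{164300} = \left(-134021 + 1\right) \frac{1}{164300} = \left(-134020\right) \frac{1}{164300} = - \frac{6701}{8215}$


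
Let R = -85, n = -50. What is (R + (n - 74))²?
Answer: 43681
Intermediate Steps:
(R + (n - 74))² = (-85 + (-50 - 74))² = (-85 - 124)² = (-209)² = 43681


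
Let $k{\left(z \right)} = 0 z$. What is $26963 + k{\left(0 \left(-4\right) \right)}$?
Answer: $26963$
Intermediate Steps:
$k{\left(z \right)} = 0$
$26963 + k{\left(0 \left(-4\right) \right)} = 26963 + 0 = 26963$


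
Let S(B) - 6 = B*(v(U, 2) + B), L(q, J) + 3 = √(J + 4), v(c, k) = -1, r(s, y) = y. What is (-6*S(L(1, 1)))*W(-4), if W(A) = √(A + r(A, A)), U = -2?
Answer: I*(-276*√2 + 84*√10) ≈ -124.69*I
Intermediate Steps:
L(q, J) = -3 + √(4 + J) (L(q, J) = -3 + √(J + 4) = -3 + √(4 + J))
W(A) = √2*√A (W(A) = √(A + A) = √(2*A) = √2*√A)
S(B) = 6 + B*(-1 + B)
(-6*S(L(1, 1)))*W(-4) = (-6*(6 + (-3 + √(4 + 1))² - (-3 + √(4 + 1))))*(√2*√(-4)) = (-6*(6 + (-3 + √5)² - (-3 + √5)))*(√2*(2*I)) = (-6*(6 + (-3 + √5)² + (3 - √5)))*(2*I*√2) = (-6*(9 + (-3 + √5)² - √5))*(2*I*√2) = (-54 - 6*(-3 + √5)² + 6*√5)*(2*I*√2) = 2*I*√2*(-54 - 6*(-3 + √5)² + 6*√5)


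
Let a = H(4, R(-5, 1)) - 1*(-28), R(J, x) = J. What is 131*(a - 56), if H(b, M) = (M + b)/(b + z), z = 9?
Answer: -47815/13 ≈ -3678.1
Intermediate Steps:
H(b, M) = (M + b)/(9 + b) (H(b, M) = (M + b)/(b + 9) = (M + b)/(9 + b))
a = 363/13 (a = (-5 + 4)/(9 + 4) - 1*(-28) = -1/13 + 28 = 363/13 ≈ 27.923)
131*(a - 56) = 131*(363/13 - 56) = 131*(-365/13) = -47815/13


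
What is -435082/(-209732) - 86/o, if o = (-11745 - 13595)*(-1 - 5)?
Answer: 8266478791/3985956660 ≈ 2.0739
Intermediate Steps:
o = 152040 (o = -25340*(-6) = 152040)
-435082/(-209732) - 86/o = -435082/(-209732) - 86/152040 = -435082*(-1/209732) - 86*1/152040 = 217541/104866 - 43/76020 = 8266478791/3985956660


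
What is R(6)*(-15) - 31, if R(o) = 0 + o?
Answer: -121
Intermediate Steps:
R(o) = o
R(6)*(-15) - 31 = 6*(-15) - 31 = -90 - 31 = -121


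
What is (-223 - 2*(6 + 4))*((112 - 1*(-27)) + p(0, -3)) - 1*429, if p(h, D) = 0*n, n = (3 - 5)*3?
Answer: -34206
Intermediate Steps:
n = -6 (n = -2*3 = -6)
p(h, D) = 0 (p(h, D) = 0*(-6) = 0)
(-223 - 2*(6 + 4))*((112 - 1*(-27)) + p(0, -3)) - 1*429 = (-223 - 2*(6 + 4))*((112 - 1*(-27)) + 0) - 1*429 = (-223 - 2*10)*((112 + 27) + 0) - 429 = (-223 - 20)*(139 + 0) - 429 = -243*139 - 429 = -33777 - 429 = -34206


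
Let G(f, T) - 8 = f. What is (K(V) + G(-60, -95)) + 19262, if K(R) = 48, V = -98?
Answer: 19258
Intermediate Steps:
G(f, T) = 8 + f
(K(V) + G(-60, -95)) + 19262 = (48 + (8 - 60)) + 19262 = (48 - 52) + 19262 = -4 + 19262 = 19258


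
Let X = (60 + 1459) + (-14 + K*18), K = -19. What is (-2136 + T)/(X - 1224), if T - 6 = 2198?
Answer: -68/61 ≈ -1.1148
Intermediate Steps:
T = 2204 (T = 6 + 2198 = 2204)
X = 1163 (X = (60 + 1459) + (-14 - 19*18) = 1519 + (-14 - 342) = 1519 - 356 = 1163)
(-2136 + T)/(X - 1224) = (-2136 + 2204)/(1163 - 1224) = 68/(-61) = 68*(-1/61) = -68/61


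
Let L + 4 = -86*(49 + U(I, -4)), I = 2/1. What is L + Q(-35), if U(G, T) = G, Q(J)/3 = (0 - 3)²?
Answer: -4363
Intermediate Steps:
Q(J) = 27 (Q(J) = 3*(0 - 3)² = 3*(-3)² = 3*9 = 27)
I = 2 (I = 2*1 = 2)
L = -4390 (L = -4 - 86*(49 + 2) = -4 - 86*51 = -4 - 4386 = -4390)
L + Q(-35) = -4390 + 27 = -4363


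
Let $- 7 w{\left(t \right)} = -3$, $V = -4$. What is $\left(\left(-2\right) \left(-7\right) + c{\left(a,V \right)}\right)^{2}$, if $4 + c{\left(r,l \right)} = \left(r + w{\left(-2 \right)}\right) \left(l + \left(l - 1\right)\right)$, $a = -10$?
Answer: $\frac{452929}{49} \approx 9243.5$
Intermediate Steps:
$w{\left(t \right)} = \frac{3}{7}$ ($w{\left(t \right)} = \left(- \frac{1}{7}\right) \left(-3\right) = \frac{3}{7}$)
$c{\left(r,l \right)} = -4 + \left(-1 + 2 l\right) \left(\frac{3}{7} + r\right)$ ($c{\left(r,l \right)} = -4 + \left(r + \frac{3}{7}\right) \left(l + \left(l - 1\right)\right) = -4 + \left(\frac{3}{7} + r\right) \left(l + \left(l - 1\right)\right) = -4 + \left(\frac{3}{7} + r\right) \left(l + \left(-1 + l\right)\right) = -4 + \left(\frac{3}{7} + r\right) \left(-1 + 2 l\right) = -4 + \left(-1 + 2 l\right) \left(\frac{3}{7} + r\right)$)
$\left(\left(-2\right) \left(-7\right) + c{\left(a,V \right)}\right)^{2} = \left(\left(-2\right) \left(-7\right) + \left(- \frac{31}{7} - -10 + \frac{6}{7} \left(-4\right) + 2 \left(-4\right) \left(-10\right)\right)\right)^{2} = \left(14 + \left(- \frac{31}{7} + 10 - \frac{24}{7} + 80\right)\right)^{2} = \left(14 + \frac{575}{7}\right)^{2} = \left(\frac{673}{7}\right)^{2} = \frac{452929}{49}$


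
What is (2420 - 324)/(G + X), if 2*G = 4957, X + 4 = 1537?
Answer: 4192/8023 ≈ 0.52250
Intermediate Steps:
X = 1533 (X = -4 + 1537 = 1533)
G = 4957/2 (G = (½)*4957 = 4957/2 ≈ 2478.5)
(2420 - 324)/(G + X) = (2420 - 324)/(4957/2 + 1533) = 2096/(8023/2) = 2096*(2/8023) = 4192/8023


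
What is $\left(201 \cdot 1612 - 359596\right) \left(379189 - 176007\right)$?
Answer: $-7230028288$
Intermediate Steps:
$\left(201 \cdot 1612 - 359596\right) \left(379189 - 176007\right) = \left(324012 - 359596\right) 203182 = \left(-35584\right) 203182 = -7230028288$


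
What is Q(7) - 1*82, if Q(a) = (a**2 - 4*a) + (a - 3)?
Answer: -57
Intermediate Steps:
Q(a) = -3 + a**2 - 3*a (Q(a) = (a**2 - 4*a) + (-3 + a) = -3 + a**2 - 3*a)
Q(7) - 1*82 = (-3 + 7**2 - 3*7) - 1*82 = (-3 + 49 - 21) - 82 = 25 - 82 = -57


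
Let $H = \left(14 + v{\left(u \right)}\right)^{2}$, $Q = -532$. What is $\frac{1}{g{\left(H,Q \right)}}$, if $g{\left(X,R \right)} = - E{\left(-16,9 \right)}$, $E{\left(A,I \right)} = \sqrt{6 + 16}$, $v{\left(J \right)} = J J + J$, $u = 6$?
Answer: $- \frac{\sqrt{22}}{22} \approx -0.2132$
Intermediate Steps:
$v{\left(J \right)} = J + J^{2}$ ($v{\left(J \right)} = J^{2} + J = J + J^{2}$)
$E{\left(A,I \right)} = \sqrt{22}$
$H = 3136$ ($H = \left(14 + 6 \left(1 + 6\right)\right)^{2} = \left(14 + 6 \cdot 7\right)^{2} = \left(14 + 42\right)^{2} = 56^{2} = 3136$)
$g{\left(X,R \right)} = - \sqrt{22}$
$\frac{1}{g{\left(H,Q \right)}} = \frac{1}{\left(-1\right) \sqrt{22}} = - \frac{\sqrt{22}}{22}$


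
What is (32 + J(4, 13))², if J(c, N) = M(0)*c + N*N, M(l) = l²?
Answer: 40401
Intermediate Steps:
J(c, N) = N² (J(c, N) = 0²*c + N*N = 0*c + N² = 0 + N² = N²)
(32 + J(4, 13))² = (32 + 13²)² = (32 + 169)² = 201² = 40401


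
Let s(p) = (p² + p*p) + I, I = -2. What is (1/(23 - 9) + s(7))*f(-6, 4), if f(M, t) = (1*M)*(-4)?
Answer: 16140/7 ≈ 2305.7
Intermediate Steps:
f(M, t) = -4*M (f(M, t) = M*(-4) = -4*M)
s(p) = -2 + 2*p² (s(p) = (p² + p*p) - 2 = (p² + p²) - 2 = 2*p² - 2 = -2 + 2*p²)
(1/(23 - 9) + s(7))*f(-6, 4) = (1/(23 - 9) + (-2 + 2*7²))*(-4*(-6)) = (1/14 + (-2 + 2*49))*24 = (1/14 + (-2 + 98))*24 = (1/14 + 96)*24 = (1345/14)*24 = 16140/7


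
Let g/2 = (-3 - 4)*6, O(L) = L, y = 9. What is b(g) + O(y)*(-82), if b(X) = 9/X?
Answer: -20667/28 ≈ -738.11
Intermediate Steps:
g = -84 (g = 2*((-3 - 4)*6) = 2*(-7*6) = 2*(-42) = -84)
b(g) + O(y)*(-82) = 9/(-84) + 9*(-82) = 9*(-1/84) - 738 = -3/28 - 738 = -20667/28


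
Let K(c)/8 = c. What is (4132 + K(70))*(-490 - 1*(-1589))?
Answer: 5156508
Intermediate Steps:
K(c) = 8*c
(4132 + K(70))*(-490 - 1*(-1589)) = (4132 + 8*70)*(-490 - 1*(-1589)) = (4132 + 560)*(-490 + 1589) = 4692*1099 = 5156508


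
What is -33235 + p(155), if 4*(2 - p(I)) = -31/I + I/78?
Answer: -51844177/1560 ≈ -33233.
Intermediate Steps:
p(I) = 2 - I/312 + 31/(4*I) (p(I) = 2 - (-31/I + I/78)/4 = 2 + (-I/312 + 31/(4*I)) = 2 - I/312 + 31/(4*I))
-33235 + p(155) = -33235 + (1/312)*(2418 - 1*155*(-624 + 155))/155 = -33235 + (1/312)*(1/155)*(2418 - 1*155*(-469)) = -33235 + (1/312)*(1/155)*(2418 + 72695) = -33235 + (1/312)*(1/155)*75113 = -33235 + 2423/1560 = -51844177/1560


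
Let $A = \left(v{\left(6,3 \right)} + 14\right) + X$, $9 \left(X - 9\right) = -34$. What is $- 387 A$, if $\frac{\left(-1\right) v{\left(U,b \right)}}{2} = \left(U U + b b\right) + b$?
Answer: $29713$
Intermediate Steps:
$X = \frac{47}{9}$ ($X = 9 + \frac{1}{9} \left(-34\right) = 9 - \frac{34}{9} = \frac{47}{9} \approx 5.2222$)
$v{\left(U,b \right)} = - 2 b - 2 U^{2} - 2 b^{2}$ ($v{\left(U,b \right)} = - 2 \left(\left(U U + b b\right) + b\right) = - 2 \left(\left(U^{2} + b^{2}\right) + b\right) = - 2 \left(b + U^{2} + b^{2}\right) = - 2 b - 2 U^{2} - 2 b^{2}$)
$A = - \frac{691}{9}$ ($A = \left(\left(\left(-2\right) 3 - 2 \cdot 6^{2} - 2 \cdot 3^{2}\right) + 14\right) + \frac{47}{9} = \left(\left(-6 - 72 - 18\right) + 14\right) + \frac{47}{9} = \left(-96 + 14\right) + \frac{47}{9} = -82 + \frac{47}{9} = - \frac{691}{9} \approx -76.778$)
$- 387 A = \left(-387\right) \left(- \frac{691}{9}\right) = 29713$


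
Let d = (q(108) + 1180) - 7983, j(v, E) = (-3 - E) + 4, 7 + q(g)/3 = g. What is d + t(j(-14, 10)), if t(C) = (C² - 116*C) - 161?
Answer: -5536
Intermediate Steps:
q(g) = -21 + 3*g
j(v, E) = 1 - E
t(C) = -161 + C² - 116*C
d = -6500 (d = ((-21 + 3*108) + 1180) - 7983 = ((-21 + 324) + 1180) - 7983 = (303 + 1180) - 7983 = 1483 - 7983 = -6500)
d + t(j(-14, 10)) = -6500 + (-161 + (1 - 1*10)² - 116*(1 - 1*10)) = -6500 + (-161 + (1 - 10)² - 116*(1 - 10)) = -6500 + (-161 + (-9)² - 116*(-9)) = -6500 + (-161 + 81 + 1044) = -6500 + 964 = -5536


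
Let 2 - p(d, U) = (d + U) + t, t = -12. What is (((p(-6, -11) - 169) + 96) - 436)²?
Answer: 228484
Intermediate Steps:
p(d, U) = 14 - U - d (p(d, U) = 2 - ((d + U) - 12) = 2 - ((U + d) - 12) = 2 - (-12 + U + d) = 2 + (12 - U - d) = 14 - U - d)
(((p(-6, -11) - 169) + 96) - 436)² = ((((14 - 1*(-11) - 1*(-6)) - 169) + 96) - 436)² = ((((14 + 11 + 6) - 169) + 96) - 436)² = (((31 - 169) + 96) - 436)² = ((-138 + 96) - 436)² = (-42 - 436)² = (-478)² = 228484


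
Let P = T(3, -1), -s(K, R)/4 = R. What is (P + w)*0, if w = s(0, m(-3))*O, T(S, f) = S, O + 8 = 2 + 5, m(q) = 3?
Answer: 0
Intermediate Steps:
s(K, R) = -4*R
O = -1 (O = -8 + (2 + 5) = -8 + 7 = -1)
P = 3
w = 12 (w = -4*3*(-1) = -12*(-1) = 12)
(P + w)*0 = (3 + 12)*0 = 15*0 = 0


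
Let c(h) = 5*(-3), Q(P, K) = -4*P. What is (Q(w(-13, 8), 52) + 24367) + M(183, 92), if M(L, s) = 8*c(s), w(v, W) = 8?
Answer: 24215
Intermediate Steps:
c(h) = -15
M(L, s) = -120 (M(L, s) = 8*(-15) = -120)
(Q(w(-13, 8), 52) + 24367) + M(183, 92) = (-4*8 + 24367) - 120 = (-32 + 24367) - 120 = 24335 - 120 = 24215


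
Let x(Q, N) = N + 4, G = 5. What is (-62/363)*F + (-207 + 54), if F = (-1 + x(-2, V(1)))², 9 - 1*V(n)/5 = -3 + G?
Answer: -145067/363 ≈ -399.63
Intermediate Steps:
V(n) = 35 (V(n) = 45 - 5*(-3 + 5) = 45 - 5*2 = 45 - 10 = 35)
x(Q, N) = 4 + N
F = 1444 (F = (-1 + (4 + 35))² = (-1 + 39)² = 38² = 1444)
(-62/363)*F + (-207 + 54) = -62/363*1444 + (-207 + 54) = -62*1/363*1444 - 153 = -62/363*1444 - 153 = -89528/363 - 153 = -145067/363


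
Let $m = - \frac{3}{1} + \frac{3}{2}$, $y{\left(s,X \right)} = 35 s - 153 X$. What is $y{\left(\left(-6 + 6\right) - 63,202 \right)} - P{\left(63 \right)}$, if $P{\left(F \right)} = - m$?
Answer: $- \frac{66225}{2} \approx -33113.0$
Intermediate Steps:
$y{\left(s,X \right)} = - 153 X + 35 s$
$m = - \frac{3}{2}$ ($m = \left(-3\right) 1 + 3 \cdot \frac{1}{2} = -3 + \frac{3}{2} = - \frac{3}{2} \approx -1.5$)
$P{\left(F \right)} = \frac{3}{2}$ ($P{\left(F \right)} = \left(-1\right) \left(- \frac{3}{2}\right) = \frac{3}{2}$)
$y{\left(\left(-6 + 6\right) - 63,202 \right)} - P{\left(63 \right)} = \left(\left(-153\right) 202 + 35 \left(\left(-6 + 6\right) - 63\right)\right) - \frac{3}{2} = \left(-30906 + 35 \left(0 - 63\right)\right) - \frac{3}{2} = \left(-30906 + 35 \left(-63\right)\right) - \frac{3}{2} = \left(-30906 - 2205\right) - \frac{3}{2} = -33111 - \frac{3}{2} = - \frac{66225}{2}$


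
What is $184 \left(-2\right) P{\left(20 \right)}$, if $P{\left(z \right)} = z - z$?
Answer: $0$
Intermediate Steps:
$P{\left(z \right)} = 0$
$184 \left(-2\right) P{\left(20 \right)} = 184 \left(-2\right) 0 = \left(-368\right) 0 = 0$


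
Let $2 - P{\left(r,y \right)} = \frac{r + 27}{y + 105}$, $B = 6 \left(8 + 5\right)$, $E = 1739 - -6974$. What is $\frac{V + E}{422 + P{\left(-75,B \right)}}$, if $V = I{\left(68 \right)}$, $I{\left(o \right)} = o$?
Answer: $\frac{535641}{25880} \approx 20.697$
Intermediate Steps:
$E = 8713$ ($E = 1739 + 6974 = 8713$)
$V = 68$
$B = 78$ ($B = 6 \cdot 13 = 78$)
$P{\left(r,y \right)} = 2 - \frac{27 + r}{105 + y}$ ($P{\left(r,y \right)} = 2 - \frac{r + 27}{y + 105} = 2 - \frac{27 + r}{105 + y}$)
$\frac{V + E}{422 + P{\left(-75,B \right)}} = \frac{68 + 8713}{422 + \frac{183 - -75 + 2 \cdot 78}{105 + 78}} = \frac{8781}{422 + \frac{183 + 75 + 156}{183}} = \frac{8781}{422 + \frac{1}{183} \cdot 414} = \frac{8781}{422 + \frac{138}{61}} = \frac{8781}{\frac{25880}{61}} = 8781 \cdot \frac{61}{25880} = \frac{535641}{25880}$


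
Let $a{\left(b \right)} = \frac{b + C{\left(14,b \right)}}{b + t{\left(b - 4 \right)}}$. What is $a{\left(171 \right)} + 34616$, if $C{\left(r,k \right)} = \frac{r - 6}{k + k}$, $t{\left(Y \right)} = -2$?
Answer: $\frac{1000397029}{28899} \approx 34617.0$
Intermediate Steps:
$C{\left(r,k \right)} = \frac{-6 + r}{2 k}$
$a{\left(b \right)} = \frac{b + \frac{4}{b}}{-2 + b}$ ($a{\left(b \right)} = \frac{b + \frac{-6 + 14}{2 b}}{b - 2} = \frac{b + \frac{1}{2} \frac{1}{b} 8}{-2 + b} = \frac{b + \frac{4}{b}}{-2 + b}$)
$a{\left(171 \right)} + 34616 = \frac{4 + 171^{2}}{171 \left(-2 + 171\right)} + 34616 = \frac{4 + 29241}{171 \cdot 169} + 34616 = \frac{1}{171} \cdot \frac{1}{169} \cdot 29245 + 34616 = \frac{29245}{28899} + 34616 = \frac{1000397029}{28899}$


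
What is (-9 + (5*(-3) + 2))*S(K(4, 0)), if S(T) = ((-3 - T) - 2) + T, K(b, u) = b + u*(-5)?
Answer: 110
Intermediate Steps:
K(b, u) = b - 5*u
S(T) = -5 (S(T) = (-5 - T) + T = -5)
(-9 + (5*(-3) + 2))*S(K(4, 0)) = (-9 + (5*(-3) + 2))*(-5) = (-9 + (-15 + 2))*(-5) = (-9 - 13)*(-5) = -22*(-5) = 110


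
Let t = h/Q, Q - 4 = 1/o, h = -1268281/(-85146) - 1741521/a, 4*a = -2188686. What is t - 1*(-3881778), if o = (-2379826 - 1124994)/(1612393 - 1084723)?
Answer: 389148334969032236651/100249902020577 ≈ 3.8818e+6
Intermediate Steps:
a = -1094343/2 (a = (¼)*(-2188686) = -1094343/2 ≈ -5.4717e+5)
h = 29552658395/1634718054 (h = -1268281/(-85146) - 1741521/(-1094343/2) = -1268281*(-1/85146) - 1741521*(-2/1094343) = 1268281/85146 + 61106/19199 = 29552658395/1634718054 ≈ 18.078)
o = -31862/4797 (o = -3504820/527670 = -3504820*1/527670 = -31862/4797 ≈ -6.6421)
Q = 122651/31862 (Q = 4 + 1/(-31862/4797) = 4 - 4797/31862 = 122651/31862 ≈ 3.8494)
t = 470803400890745/100249902020577 (t = 29552658395/(1634718054*(122651/31862)) = (29552658395/1634718054)*(31862/122651) = 470803400890745/100249902020577 ≈ 4.6963)
t - 1*(-3881778) = 470803400890745/100249902020577 - 1*(-3881778) = 470803400890745/100249902020577 + 3881778 = 389148334969032236651/100249902020577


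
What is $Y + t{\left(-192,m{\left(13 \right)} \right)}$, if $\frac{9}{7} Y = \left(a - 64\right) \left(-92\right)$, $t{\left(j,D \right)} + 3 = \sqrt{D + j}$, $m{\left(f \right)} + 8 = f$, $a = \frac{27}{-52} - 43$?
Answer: $\frac{899800}{117} + i \sqrt{187} \approx 7690.6 + 13.675 i$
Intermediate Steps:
$a = - \frac{2263}{52}$ ($a = 27 \left(- \frac{1}{52}\right) - 43 = - \frac{27}{52} - 43 = - \frac{2263}{52} \approx -43.519$)
$m{\left(f \right)} = -8 + f$
$t{\left(j,D \right)} = -3 + \sqrt{D + j}$
$Y = \frac{900151}{117}$ ($Y = \frac{7 \left(- \frac{2263}{52} - 64\right) \left(-92\right)}{9} = \frac{7 \left(\left(- \frac{5591}{52}\right) \left(-92\right)\right)}{9} = \frac{7}{9} \cdot \frac{128593}{13} = \frac{900151}{117} \approx 7693.6$)
$Y + t{\left(-192,m{\left(13 \right)} \right)} = \frac{900151}{117} - \left(3 - \sqrt{\left(-8 + 13\right) - 192}\right) = \frac{900151}{117} - \left(3 - \sqrt{5 - 192}\right) = \frac{900151}{117} - \left(3 - \sqrt{-187}\right) = \frac{900151}{117} - \left(3 - i \sqrt{187}\right) = \frac{899800}{117} + i \sqrt{187}$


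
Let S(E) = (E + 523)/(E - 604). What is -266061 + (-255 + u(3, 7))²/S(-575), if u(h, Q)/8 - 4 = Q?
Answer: 19045959/52 ≈ 3.6627e+5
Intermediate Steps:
u(h, Q) = 32 + 8*Q
S(E) = (523 + E)/(-604 + E)
-266061 + (-255 + u(3, 7))²/S(-575) = -266061 + (-255 + (32 + 8*7))²/(((523 - 575)/(-604 - 575))) = -266061 + (-255 + (32 + 56))²/((-52/(-1179))) = -266061 + (-255 + 88)²/((-1/1179*(-52))) = -266061 + (-167)²/(52/1179) = -266061 + 27889*(1179/52) = -266061 + 32881131/52 = 19045959/52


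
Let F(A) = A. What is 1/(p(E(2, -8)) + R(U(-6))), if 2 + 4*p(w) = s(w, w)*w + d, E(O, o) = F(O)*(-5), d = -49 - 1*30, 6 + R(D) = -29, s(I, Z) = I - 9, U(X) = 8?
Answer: -4/31 ≈ -0.12903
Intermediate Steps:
s(I, Z) = -9 + I
R(D) = -35 (R(D) = -6 - 29 = -35)
d = -79 (d = -49 - 30 = -79)
E(O, o) = -5*O (E(O, o) = O*(-5) = -5*O)
p(w) = -81/4 + w*(-9 + w)/4 (p(w) = -1/2 + ((-9 + w)*w - 79)/4 = -1/2 + (w*(-9 + w) - 79)/4 = -1/2 + (-79 + w*(-9 + w))/4 = -1/2 + (-79/4 + w*(-9 + w)/4) = -81/4 + w*(-9 + w)/4)
1/(p(E(2, -8)) + R(U(-6))) = 1/((-81/4 + (-5*2)*(-9 - 5*2)/4) - 35) = 1/((-81/4 + (1/4)*(-10)*(-9 - 10)) - 35) = 1/((-81/4 + (1/4)*(-10)*(-19)) - 35) = 1/((-81/4 + 95/2) - 35) = 1/(109/4 - 35) = 1/(-31/4) = -4/31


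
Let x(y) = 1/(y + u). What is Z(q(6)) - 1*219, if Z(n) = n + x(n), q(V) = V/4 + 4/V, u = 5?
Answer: -55907/258 ≈ -216.69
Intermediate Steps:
q(V) = 4/V + V/4 (q(V) = V*(1/4) + 4/V = V/4 + 4/V = 4/V + V/4)
x(y) = 1/(5 + y) (x(y) = 1/(y + 5) = 1/(5 + y))
Z(n) = n + 1/(5 + n)
Z(q(6)) - 1*219 = (1 + (4/6 + (1/4)*6)*(5 + (4/6 + (1/4)*6)))/(5 + (4/6 + (1/4)*6)) - 1*219 = (1 + (4*(1/6) + 3/2)*(5 + (4*(1/6) + 3/2)))/(5 + (4*(1/6) + 3/2)) - 219 = (1 + (2/3 + 3/2)*(5 + (2/3 + 3/2)))/(5 + (2/3 + 3/2)) - 219 = (1 + 13*(5 + 13/6)/6)/(5 + 13/6) - 219 = (1 + (13/6)*(43/6))/(43/6) - 219 = 6*(1 + 559/36)/43 - 219 = (6/43)*(595/36) - 219 = 595/258 - 219 = -55907/258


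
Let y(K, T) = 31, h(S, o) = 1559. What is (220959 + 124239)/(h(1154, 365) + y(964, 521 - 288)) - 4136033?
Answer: -1095991212/265 ≈ -4.1358e+6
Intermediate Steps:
(220959 + 124239)/(h(1154, 365) + y(964, 521 - 288)) - 4136033 = (220959 + 124239)/(1559 + 31) - 4136033 = 345198/1590 - 4136033 = 345198*(1/1590) - 4136033 = 57533/265 - 4136033 = -1095991212/265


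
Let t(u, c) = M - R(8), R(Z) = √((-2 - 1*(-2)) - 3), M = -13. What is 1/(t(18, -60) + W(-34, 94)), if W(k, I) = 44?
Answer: 31/964 + I*√3/964 ≈ 0.032158 + 0.0017967*I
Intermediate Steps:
R(Z) = I*√3 (R(Z) = √((-2 + 2) - 3) = √(0 - 3) = √(-3) = I*√3)
t(u, c) = -13 - I*√3
1/(t(18, -60) + W(-34, 94)) = 1/((-13 - I*√3) + 44) = 1/(31 - I*√3)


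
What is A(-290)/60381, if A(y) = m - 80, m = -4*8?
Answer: -112/60381 ≈ -0.0018549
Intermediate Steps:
m = -32
A(y) = -112 (A(y) = -32 - 80 = -112)
A(-290)/60381 = -112/60381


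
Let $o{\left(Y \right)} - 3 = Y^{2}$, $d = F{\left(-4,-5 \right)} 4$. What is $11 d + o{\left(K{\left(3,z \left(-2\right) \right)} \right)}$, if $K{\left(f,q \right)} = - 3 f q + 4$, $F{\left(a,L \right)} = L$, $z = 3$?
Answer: $3147$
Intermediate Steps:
$K{\left(f,q \right)} = 4 - 3 f q$ ($K{\left(f,q \right)} = - 3 f q + 4 = 4 - 3 f q$)
$d = -20$ ($d = \left(-5\right) 4 = -20$)
$o{\left(Y \right)} = 3 + Y^{2}$
$11 d + o{\left(K{\left(3,z \left(-2\right) \right)} \right)} = 11 \left(-20\right) + \left(3 + \left(4 - 9 \cdot 3 \left(-2\right)\right)^{2}\right) = -220 + \left(3 + \left(4 - 9 \left(-6\right)\right)^{2}\right) = -220 + \left(3 + \left(4 + 54\right)^{2}\right) = -220 + \left(3 + 58^{2}\right) = -220 + \left(3 + 3364\right) = -220 + 3367 = 3147$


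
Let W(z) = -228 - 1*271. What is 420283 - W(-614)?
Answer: 420782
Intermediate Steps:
W(z) = -499 (W(z) = -228 - 271 = -499)
420283 - W(-614) = 420283 - 1*(-499) = 420283 + 499 = 420782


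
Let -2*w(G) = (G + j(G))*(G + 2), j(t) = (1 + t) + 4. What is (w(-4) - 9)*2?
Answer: -24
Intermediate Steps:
j(t) = 5 + t
w(G) = -(2 + G)*(5 + 2*G)/2 (w(G) = -(G + (5 + G))*(G + 2)/2 = -(5 + 2*G)*(2 + G)/2 = -(2 + G)*(5 + 2*G)/2)
(w(-4) - 9)*2 = ((-5 - 1*(-4)**2 - 9/2*(-4)) - 9)*2 = ((-5 - 1*16 + 18) - 9)*2 = ((-5 - 16 + 18) - 9)*2 = (-3 - 9)*2 = -12*2 = -24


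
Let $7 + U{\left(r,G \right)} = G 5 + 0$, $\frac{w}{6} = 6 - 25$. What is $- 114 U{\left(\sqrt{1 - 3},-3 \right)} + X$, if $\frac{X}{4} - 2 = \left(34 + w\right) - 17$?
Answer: $2128$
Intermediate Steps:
$w = -114$ ($w = 6 \left(6 - 25\right) = 6 \left(-19\right) = -114$)
$X = -380$ ($X = 8 + 4 \left(\left(34 - 114\right) - 17\right) = 8 + 4 \left(-80 - 17\right) = 8 + 4 \left(-97\right) = 8 - 388 = -380$)
$U{\left(r,G \right)} = -7 + 5 G$ ($U{\left(r,G \right)} = -7 + \left(G 5 + 0\right) = -7 + \left(5 G + 0\right) = -7 + 5 G$)
$- 114 U{\left(\sqrt{1 - 3},-3 \right)} + X = - 114 \left(-7 + 5 \left(-3\right)\right) - 380 = - 114 \left(-7 - 15\right) - 380 = \left(-114\right) \left(-22\right) - 380 = 2508 - 380 = 2128$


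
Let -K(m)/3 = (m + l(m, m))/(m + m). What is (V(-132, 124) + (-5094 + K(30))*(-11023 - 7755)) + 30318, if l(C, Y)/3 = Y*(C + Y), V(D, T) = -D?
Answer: 100783809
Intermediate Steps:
l(C, Y) = 3*Y*(C + Y) (l(C, Y) = 3*(Y*(C + Y)) = 3*Y*(C + Y))
K(m) = -3*(m + 6*m²)/(2*m) (K(m) = -3*(m + 3*m*(m + m))/(m + m) = -3*(m + 3*m*(2*m))/(2*m) = -3*(m + 6*m²)*1/(2*m) = -3*(m + 6*m²)/(2*m))
(V(-132, 124) + (-5094 + K(30))*(-11023 - 7755)) + 30318 = (-1*(-132) + (-5094 + (-3/2 - 9*30))*(-11023 - 7755)) + 30318 = (132 + (-5094 + (-3/2 - 270))*(-18778)) + 30318 = (132 + (-5094 - 543/2)*(-18778)) + 30318 = (132 - 10731/2*(-18778)) + 30318 = (132 + 100753359) + 30318 = 100753491 + 30318 = 100783809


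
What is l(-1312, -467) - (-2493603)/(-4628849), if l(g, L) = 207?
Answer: 955678140/4628849 ≈ 206.46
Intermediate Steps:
l(-1312, -467) - (-2493603)/(-4628849) = 207 - (-2493603)/(-4628849) = 207 - (-2493603)*(-1)/4628849 = 207 - 1*2493603/4628849 = 207 - 2493603/4628849 = 955678140/4628849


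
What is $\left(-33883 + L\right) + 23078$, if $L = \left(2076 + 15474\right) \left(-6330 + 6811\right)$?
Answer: $8430745$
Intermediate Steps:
$L = 8441550$ ($L = 17550 \cdot 481 = 8441550$)
$\left(-33883 + L\right) + 23078 = \left(-33883 + 8441550\right) + 23078 = 8407667 + 23078 = 8430745$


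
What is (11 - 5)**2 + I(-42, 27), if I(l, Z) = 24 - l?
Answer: 102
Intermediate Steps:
(11 - 5)**2 + I(-42, 27) = (11 - 5)**2 + (24 - 1*(-42)) = 6**2 + (24 + 42) = 36 + 66 = 102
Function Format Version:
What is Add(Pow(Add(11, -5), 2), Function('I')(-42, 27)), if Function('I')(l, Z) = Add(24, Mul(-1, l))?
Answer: 102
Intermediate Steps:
Add(Pow(Add(11, -5), 2), Function('I')(-42, 27)) = Add(Pow(Add(11, -5), 2), Add(24, Mul(-1, -42))) = Add(Pow(6, 2), Add(24, 42)) = Add(36, 66) = 102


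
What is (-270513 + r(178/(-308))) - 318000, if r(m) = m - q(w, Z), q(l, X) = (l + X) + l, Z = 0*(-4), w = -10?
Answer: -90628011/154 ≈ -5.8849e+5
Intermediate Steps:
Z = 0
q(l, X) = X + 2*l (q(l, X) = (X + l) + l = X + 2*l)
r(m) = 20 + m (r(m) = m - (0 + 2*(-10)) = m - (0 - 20) = m - 1*(-20) = m + 20 = 20 + m)
(-270513 + r(178/(-308))) - 318000 = (-270513 + (20 + 178/(-308))) - 318000 = (-270513 + (20 + 178*(-1/308))) - 318000 = (-270513 + (20 - 89/154)) - 318000 = (-270513 + 2991/154) - 318000 = -41656011/154 - 318000 = -90628011/154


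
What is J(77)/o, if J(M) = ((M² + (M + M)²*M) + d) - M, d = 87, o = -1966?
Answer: -1832071/1966 ≈ -931.88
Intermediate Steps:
J(M) = 87 + M² - M + 4*M³ (J(M) = ((M² + (M + M)²*M) + 87) - M = ((M² + (2*M)²*M) + 87) - M = ((M² + (4*M²)*M) + 87) - M = ((M² + 4*M³) + 87) - M = (87 + M² + 4*M³) - M = 87 + M² - M + 4*M³)
J(77)/o = (87 + 77² - 1*77 + 4*77³)/(-1966) = (87 + 5929 - 77 + 4*456533)*(-1/1966) = (87 + 5929 - 77 + 1826132)*(-1/1966) = 1832071*(-1/1966) = -1832071/1966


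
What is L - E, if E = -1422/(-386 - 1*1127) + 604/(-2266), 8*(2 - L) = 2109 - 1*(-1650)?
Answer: -6425592747/13713832 ≈ -468.55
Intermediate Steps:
L = -3743/8 (L = 2 - (2109 - 1*(-1650))/8 = 2 - (2109 + 1650)/8 = 2 - ⅛*3759 = 2 - 3759/8 = -3743/8 ≈ -467.88)
E = 1154200/1714229 (E = -1422/(-386 - 1127) + 604*(-1/2266) = -1422/(-1513) - 302/1133 = -1422*(-1/1513) - 302/1133 = 1422/1513 - 302/1133 = 1154200/1714229 ≈ 0.67331)
L - E = -3743/8 - 1*1154200/1714229 = -3743/8 - 1154200/1714229 = -6425592747/13713832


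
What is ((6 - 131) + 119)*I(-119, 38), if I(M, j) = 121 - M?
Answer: -1440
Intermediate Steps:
((6 - 131) + 119)*I(-119, 38) = ((6 - 131) + 119)*(121 - 1*(-119)) = (-125 + 119)*(121 + 119) = -6*240 = -1440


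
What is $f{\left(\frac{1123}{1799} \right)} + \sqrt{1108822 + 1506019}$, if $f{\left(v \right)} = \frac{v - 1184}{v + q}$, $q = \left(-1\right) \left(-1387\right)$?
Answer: $- \frac{709631}{832112} + \sqrt{2614841} \approx 1616.2$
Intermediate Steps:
$q = 1387$
$f{\left(v \right)} = \frac{-1184 + v}{1387 + v}$ ($f{\left(v \right)} = \frac{v - 1184}{v + 1387} = \frac{-1184 + v}{1387 + v}$)
$f{\left(\frac{1123}{1799} \right)} + \sqrt{1108822 + 1506019} = \frac{-1184 + \frac{1123}{1799}}{1387 + \frac{1123}{1799}} + \sqrt{1108822 + 1506019} = \frac{-1184 + 1123 \cdot \frac{1}{1799}}{1387 + 1123 \cdot \frac{1}{1799}} + \sqrt{2614841} = \frac{-1184 + \frac{1123}{1799}}{1387 + \frac{1123}{1799}} + \sqrt{2614841} = \frac{1}{\frac{2496336}{1799}} \left(- \frac{2128893}{1799}\right) + \sqrt{2614841} = \frac{1799}{2496336} \left(- \frac{2128893}{1799}\right) + \sqrt{2614841} = - \frac{709631}{832112} + \sqrt{2614841}$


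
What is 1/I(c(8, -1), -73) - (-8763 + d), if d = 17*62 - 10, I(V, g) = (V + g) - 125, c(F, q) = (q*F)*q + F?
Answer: 1404857/182 ≈ 7719.0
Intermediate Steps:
c(F, q) = F + F*q² (c(F, q) = (F*q)*q + F = F*q² + F = F + F*q²)
I(V, g) = -125 + V + g
d = 1044 (d = 1054 - 10 = 1044)
1/I(c(8, -1), -73) - (-8763 + d) = 1/(-125 + 8*(1 + (-1)²) - 73) - (-8763 + 1044) = 1/(-125 + 8*(1 + 1) - 73) - 1*(-7719) = 1/(-125 + 8*2 - 73) + 7719 = 1/(-125 + 16 - 73) + 7719 = 1/(-182) + 7719 = -1/182 + 7719 = 1404857/182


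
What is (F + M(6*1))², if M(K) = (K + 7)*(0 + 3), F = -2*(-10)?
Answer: 3481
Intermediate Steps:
F = 20
M(K) = 21 + 3*K (M(K) = (7 + K)*3 = 21 + 3*K)
(F + M(6*1))² = (20 + (21 + 3*(6*1)))² = (20 + (21 + 3*6))² = (20 + (21 + 18))² = (20 + 39)² = 59² = 3481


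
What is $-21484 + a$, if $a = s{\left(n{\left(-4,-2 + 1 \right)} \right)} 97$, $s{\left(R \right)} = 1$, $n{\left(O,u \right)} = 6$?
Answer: $-21387$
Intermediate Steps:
$a = 97$ ($a = 1 \cdot 97 = 97$)
$-21484 + a = -21484 + 97 = -21387$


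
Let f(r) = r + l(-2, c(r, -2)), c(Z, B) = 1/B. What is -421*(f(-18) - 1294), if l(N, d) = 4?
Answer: 550668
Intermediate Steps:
c(Z, B) = 1/B
f(r) = 4 + r (f(r) = r + 4 = 4 + r)
-421*(f(-18) - 1294) = -421*((4 - 18) - 1294) = -421*(-14 - 1294) = -421*(-1308) = 550668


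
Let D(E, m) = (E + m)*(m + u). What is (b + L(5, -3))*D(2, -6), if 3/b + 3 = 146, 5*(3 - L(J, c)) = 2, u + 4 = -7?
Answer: 127432/715 ≈ 178.23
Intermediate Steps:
u = -11 (u = -4 - 7 = -11)
L(J, c) = 13/5 (L(J, c) = 3 - ⅕*2 = 3 - ⅖ = 13/5)
D(E, m) = (-11 + m)*(E + m) (D(E, m) = (E + m)*(m - 11) = (E + m)*(-11 + m) = (-11 + m)*(E + m))
b = 3/143 (b = 3/(-3 + 146) = 3/143 ≈ 0.020979)
(b + L(5, -3))*D(2, -6) = (3/143 + 13/5)*((-6)² - 11*2 - 11*(-6) + 2*(-6)) = 1874*(36 - 22 + 66 - 12)/715 = (1874/715)*68 = 127432/715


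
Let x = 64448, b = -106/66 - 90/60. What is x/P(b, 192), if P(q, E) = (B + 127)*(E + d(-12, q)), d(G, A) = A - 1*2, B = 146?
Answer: 1417856/1122485 ≈ 1.2631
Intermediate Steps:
d(G, A) = -2 + A (d(G, A) = A - 2 = -2 + A)
b = -205/66 (b = -106*1/66 - 90*1/60 = -53/33 - 3/2 = -205/66 ≈ -3.1061)
P(q, E) = -546 + 273*E + 273*q (P(q, E) = (146 + 127)*(E + (-2 + q)) = 273*(-2 + E + q) = -546 + 273*E + 273*q)
x/P(b, 192) = 64448/(-546 + 273*192 + 273*(-205/66)) = 64448/(-546 + 52416 - 18655/22) = 64448/(1122485/22) = 64448*(22/1122485) = 1417856/1122485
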